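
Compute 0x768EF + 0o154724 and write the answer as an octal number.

0x768EF = 0o1664357 in octal.
Add column by column in base 8, right to left:
  7+4 = 3 carry 1
  5+2+1 = 0 carry 1
  3+7+1 = 3 carry 1
  4+4+1 = 1 carry 1
  6+5+1 = 4 carry 1
  6+1+1 = 0 carry 1
  1+0+1 = 2

0o2041303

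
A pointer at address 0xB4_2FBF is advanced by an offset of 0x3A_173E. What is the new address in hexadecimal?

0xEE46FD

Add column by column in base 16, right to left:
  F+E = D carry 1
  B+3+1 = F
  F+7 = 6 carry 1
  2+1+1 = 4
  4+A = E
  B+3 = E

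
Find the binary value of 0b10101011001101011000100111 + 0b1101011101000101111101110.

0b100010110110110001000010101

Add column by column in base 2, right to left:
  1+0 = 1
  1+1 = 0 carry 1
  1+1+1 = 1 carry 1
  0+1+1 = 0 carry 1
  0+0+1 = 1
  1+1 = 0 carry 1
  0+1+1 = 0 carry 1
  0+1+1 = 0 carry 1
  0+1+1 = 0 carry 1
  1+1+1 = 1 carry 1
  1+0+1 = 0 carry 1
  0+1+1 = 0 carry 1
  1+0+1 = 0 carry 1
  0+0+1 = 1
  1+0 = 1
  1+1 = 0 carry 1
  0+0+1 = 1
  0+1 = 1
  1+1 = 0 carry 1
  1+1+1 = 1 carry 1
  0+0+1 = 1
  1+1 = 0 carry 1
  0+0+1 = 1
  1+1 = 0 carry 1
  0+1+1 = 0 carry 1
  1+0+1 = 0 carry 1
  final carry 1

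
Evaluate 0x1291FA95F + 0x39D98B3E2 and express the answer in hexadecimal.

0x4C6B85D41

Add column by column in base 16, right to left:
  F+2 = 1 carry 1
  5+E+1 = 4 carry 1
  9+3+1 = D
  A+B = 5 carry 1
  F+8+1 = 8 carry 1
  1+9+1 = B
  9+D = 6 carry 1
  2+9+1 = C
  1+3 = 4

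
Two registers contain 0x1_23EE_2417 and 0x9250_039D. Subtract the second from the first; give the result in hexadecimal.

Subtract column by column in base 16:
  7-D → A (borrow)
  1-9-1 → 7 (borrow)
  4-3-1 → 0
  2-0 → 2
  E-0 → E
  E-5 → 9
  3-2 → 1
  2-9 → 9 (borrow)
  1-0-1 → 0

0x919E207A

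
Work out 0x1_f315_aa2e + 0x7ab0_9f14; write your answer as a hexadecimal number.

0x26dc64942

Add column by column in base 16, right to left:
  e+4 = 2 carry 1
  2+1+1 = 4
  a+f = 9 carry 1
  a+9+1 = 4 carry 1
  5+0+1 = 6
  1+b = c
  3+a = d
  f+7 = 6 carry 1
  1+0+1 = 2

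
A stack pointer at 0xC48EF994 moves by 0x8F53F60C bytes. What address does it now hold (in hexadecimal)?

0x153E2EFA0

Add column by column in base 16, right to left:
  4+C = 0 carry 1
  9+0+1 = A
  9+6 = F
  F+F = E carry 1
  E+3+1 = 2 carry 1
  8+5+1 = E
  4+F = 3 carry 1
  C+8+1 = 5 carry 1
  final carry 1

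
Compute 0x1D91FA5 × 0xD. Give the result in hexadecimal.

Multiply each base-16 digit by 13, carrying:
  5×13 = 65 → write 1 carry 4
  A×13+4 = 134 → write 6 carry 8
  F×13+8 = 203 → write B carry 12
  1×13+12 = 25 → write 9 carry 1
  9×13+1 = 118 → write 6 carry 7
  D×13+7 = 176 → write 0 carry 11
  1×13+11 = 24 → write 8 carry 1
  remaining carry: 1

0x18069B61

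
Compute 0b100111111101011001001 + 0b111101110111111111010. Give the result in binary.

Add column by column in base 2, right to left:
  1+0 = 1
  0+1 = 1
  0+0 = 0
  1+1 = 0 carry 1
  0+1+1 = 0 carry 1
  0+1+1 = 0 carry 1
  1+1+1 = 1 carry 1
  1+1+1 = 1 carry 1
  0+1+1 = 0 carry 1
  1+1+1 = 1 carry 1
  0+1+1 = 0 carry 1
  1+1+1 = 1 carry 1
  1+0+1 = 0 carry 1
  1+1+1 = 1 carry 1
  1+1+1 = 1 carry 1
  1+1+1 = 1 carry 1
  1+0+1 = 0 carry 1
  1+1+1 = 1 carry 1
  0+1+1 = 0 carry 1
  0+1+1 = 0 carry 1
  1+1+1 = 1 carry 1
  final carry 1

0b1100101110101011000011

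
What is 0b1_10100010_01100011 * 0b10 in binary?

Multiply each base-2 digit by 2, carrying:
  1×2 = 2 → write 0 carry 1
  1×2+1 = 3 → write 1 carry 1
  0×2+1 = 1 → write 1
  0×2 = 0 → write 0
  0×2 = 0 → write 0
  1×2 = 2 → write 0 carry 1
  1×2+1 = 3 → write 1 carry 1
  0×2+1 = 1 → write 1
  0×2 = 0 → write 0
  1×2 = 2 → write 0 carry 1
  0×2+1 = 1 → write 1
  0×2 = 0 → write 0
  0×2 = 0 → write 0
  1×2 = 2 → write 0 carry 1
  0×2+1 = 1 → write 1
  1×2 = 2 → write 0 carry 1
  1×2+1 = 3 → write 1 carry 1
  remaining carry: 1

0b110100010011000110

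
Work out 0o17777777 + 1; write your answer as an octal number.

0o20000000

The trailing 7 digits are 7 (max in base 8), so adding 1 cascades: they roll to 0 and the next digit up increments.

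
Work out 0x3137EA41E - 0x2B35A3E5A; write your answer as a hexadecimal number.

0x602465C4

Subtract column by column in base 16:
  E-A → 4
  1-5 → C (borrow)
  4-E-1 → 5 (borrow)
  A-3-1 → 6
  E-A → 4
  7-5 → 2
  3-3 → 0
  1-B → 6 (borrow)
  3-2-1 → 0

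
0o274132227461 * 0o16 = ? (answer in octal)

0o5112360112256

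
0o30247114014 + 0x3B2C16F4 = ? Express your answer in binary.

0o30247114014 = 0b11000010100111001001100000001100 in binary.
0x3B2C16F4 = 0b111011001011000001011011110100 in binary.
Add column by column in base 2, right to left:
  0+0 = 0
  0+0 = 0
  1+1 = 0 carry 1
  1+0+1 = 0 carry 1
  0+1+1 = 0 carry 1
  0+1+1 = 0 carry 1
  0+1+1 = 0 carry 1
  0+1+1 = 0 carry 1
  0+0+1 = 1
  0+1 = 1
  0+1 = 1
  1+0 = 1
  1+1 = 0 carry 1
  0+0+1 = 1
  0+0 = 0
  1+0 = 1
  0+0 = 0
  0+0 = 0
  1+1 = 0 carry 1
  1+1+1 = 1 carry 1
  1+0+1 = 0 carry 1
  0+1+1 = 0 carry 1
  0+0+1 = 1
  1+0 = 1
  0+1 = 1
  1+1 = 0 carry 1
  0+0+1 = 1
  0+1 = 1
  0+1 = 1
  0+1 = 1
  1+0 = 1
  1+0 = 1

0b11111101110010001010111100000000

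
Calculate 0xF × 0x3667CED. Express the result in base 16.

0x330151E3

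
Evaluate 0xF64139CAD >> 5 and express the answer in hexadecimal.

5 bits is not a whole number of base-16 digits; in binary: 111101100100000100111001110010101101 >> 5 = 1111011001000001001110011100101.

0x7B209CE5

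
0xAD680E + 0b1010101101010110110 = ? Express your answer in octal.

0xAD680E = 0o53264016 in octal.
0b1010101101010110110 = 0o1255266 in octal.
Add column by column in base 8, right to left:
  6+6 = 4 carry 1
  1+6+1 = 0 carry 1
  0+2+1 = 3
  4+5 = 1 carry 1
  6+5+1 = 4 carry 1
  2+2+1 = 5
  3+1 = 4
  5+0 = 5

0o54541304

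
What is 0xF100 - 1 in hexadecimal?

0xF0FF

The trailing 2 digits are 0, so subtracting 1 borrows through: they become F and the next digit up decrements.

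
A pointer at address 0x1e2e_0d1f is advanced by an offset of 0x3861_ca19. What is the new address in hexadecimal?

Add column by column in base 16, right to left:
  f+9 = 8 carry 1
  1+1+1 = 3
  d+a = 7 carry 1
  0+c+1 = d
  e+1 = f
  2+6 = 8
  e+8 = 6 carry 1
  1+3+1 = 5

0x568fd738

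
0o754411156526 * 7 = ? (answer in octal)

0o6567500406532

Multiply each base-8 digit by 7, carrying:
  6×7 = 42 → write 2 carry 5
  2×7+5 = 19 → write 3 carry 2
  5×7+2 = 37 → write 5 carry 4
  6×7+4 = 46 → write 6 carry 5
  5×7+5 = 40 → write 0 carry 5
  1×7+5 = 12 → write 4 carry 1
  1×7+1 = 8 → write 0 carry 1
  1×7+1 = 8 → write 0 carry 1
  4×7+1 = 29 → write 5 carry 3
  4×7+3 = 31 → write 7 carry 3
  5×7+3 = 38 → write 6 carry 4
  7×7+4 = 53 → write 5 carry 6
  remaining carry: 6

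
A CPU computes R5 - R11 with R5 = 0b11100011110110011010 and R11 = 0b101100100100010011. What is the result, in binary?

Subtract column by column in base 2:
  0-1 → 1 (borrow)
  1-1-1 → 1 (borrow)
  0-0-1 → 1 (borrow)
  1-0-1 → 0
  1-1 → 0
  0-0 → 0
  0-0 → 0
  1-0 → 1
  1-1 → 0
  0-0 → 0
  1-0 → 1
  1-1 → 0
  1-0 → 1
  1-0 → 1
  0-1 → 1 (borrow)
  0-1-1 → 0 (borrow)
  0-0-1 → 1 (borrow)
  1-1-1 → 1 (borrow)
  1-0-1 → 0
  1-0 → 1

0b10110111010010000111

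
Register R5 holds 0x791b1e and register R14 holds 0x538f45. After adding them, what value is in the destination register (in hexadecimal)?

0xccaa63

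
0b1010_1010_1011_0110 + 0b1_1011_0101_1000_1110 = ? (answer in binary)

0b100110000001000100

Add column by column in base 2, right to left:
  0+0 = 0
  1+1 = 0 carry 1
  1+1+1 = 1 carry 1
  0+1+1 = 0 carry 1
  1+0+1 = 0 carry 1
  1+0+1 = 0 carry 1
  0+0+1 = 1
  1+1 = 0 carry 1
  0+1+1 = 0 carry 1
  1+0+1 = 0 carry 1
  0+1+1 = 0 carry 1
  1+0+1 = 0 carry 1
  0+1+1 = 0 carry 1
  1+1+1 = 1 carry 1
  0+0+1 = 1
  1+1 = 0 carry 1
  0+1+1 = 0 carry 1
  final carry 1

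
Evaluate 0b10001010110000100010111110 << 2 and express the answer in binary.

Left shift by 2: append 2 zero bits.

0b1000101011000010001011111000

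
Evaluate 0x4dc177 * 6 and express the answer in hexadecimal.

0x1d288ca

Multiply each base-16 digit by 6, carrying:
  7×6 = 42 → write a carry 2
  7×6+2 = 44 → write c carry 2
  1×6+2 = 8 → write 8
  c×6 = 72 → write 8 carry 4
  d×6+4 = 82 → write 2 carry 5
  4×6+5 = 29 → write d carry 1
  remaining carry: 1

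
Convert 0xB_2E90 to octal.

Expand each hex digit to 4 bits: B=1011 2=0010 E=1110 9=1001 0=0000.
Group the bits in threes: 010 110 010 111 010 010 000 → 2627220.

0o2627220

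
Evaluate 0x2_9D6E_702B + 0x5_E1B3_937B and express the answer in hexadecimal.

0x87F2203A6

Add column by column in base 16, right to left:
  B+B = 6 carry 1
  2+7+1 = A
  0+3 = 3
  7+9 = 0 carry 1
  E+3+1 = 2 carry 1
  6+B+1 = 2 carry 1
  D+1+1 = F
  9+E = 7 carry 1
  2+5+1 = 8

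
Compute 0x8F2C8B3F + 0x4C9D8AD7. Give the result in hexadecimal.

0xDBCA1616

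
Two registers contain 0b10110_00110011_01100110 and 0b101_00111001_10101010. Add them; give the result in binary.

0b110110110110100010000

Add column by column in base 2, right to left:
  0+0 = 0
  1+1 = 0 carry 1
  1+0+1 = 0 carry 1
  0+1+1 = 0 carry 1
  0+0+1 = 1
  1+1 = 0 carry 1
  1+0+1 = 0 carry 1
  0+1+1 = 0 carry 1
  1+1+1 = 1 carry 1
  1+0+1 = 0 carry 1
  0+0+1 = 1
  0+1 = 1
  1+1 = 0 carry 1
  1+1+1 = 1 carry 1
  0+0+1 = 1
  0+0 = 0
  0+1 = 1
  1+0 = 1
  1+1 = 0 carry 1
  0+0+1 = 1
  1+0 = 1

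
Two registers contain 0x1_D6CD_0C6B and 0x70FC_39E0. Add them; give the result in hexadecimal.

0x247C9464B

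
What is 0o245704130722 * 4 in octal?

0o1227420543510

Multiply each base-8 digit by 4, carrying:
  2×4 = 8 → write 0 carry 1
  2×4+1 = 9 → write 1 carry 1
  7×4+1 = 29 → write 5 carry 3
  0×4+3 = 3 → write 3
  3×4 = 12 → write 4 carry 1
  1×4+1 = 5 → write 5
  4×4 = 16 → write 0 carry 2
  0×4+2 = 2 → write 2
  7×4 = 28 → write 4 carry 3
  5×4+3 = 23 → write 7 carry 2
  4×4+2 = 18 → write 2 carry 2
  2×4+2 = 10 → write 2 carry 1
  remaining carry: 1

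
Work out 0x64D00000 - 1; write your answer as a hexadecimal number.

The trailing 5 digits are 0, so subtracting 1 borrows through: they become F and the next digit up decrements.

0x64CFFFFF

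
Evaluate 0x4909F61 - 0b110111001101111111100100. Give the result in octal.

0x4909F61 = 0o444117541 in octal.
0b110111001101111111100100 = 0o67157744 in octal.
Subtract column by column in base 8:
  1-4 → 5 (borrow)
  4-4-1 → 7 (borrow)
  5-7-1 → 5 (borrow)
  7-7-1 → 7 (borrow)
  1-5-1 → 3 (borrow)
  1-1-1 → 7 (borrow)
  4-7-1 → 4 (borrow)
  4-6-1 → 5 (borrow)
  4-0-1 → 3

0o354737575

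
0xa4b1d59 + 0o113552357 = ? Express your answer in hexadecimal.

0xb79f248

0o113552357 = 0x12ed4ef in hexadecimal.
Add column by column in base 16, right to left:
  9+f = 8 carry 1
  5+e+1 = 4 carry 1
  d+4+1 = 2 carry 1
  1+d+1 = f
  b+e = 9 carry 1
  4+2+1 = 7
  a+1 = b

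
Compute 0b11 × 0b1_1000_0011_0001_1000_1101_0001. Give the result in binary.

0b100100010010100101001110011

Multiply each base-2 digit by 3, carrying:
  1×3 = 3 → write 1 carry 1
  0×3+1 = 1 → write 1
  0×3 = 0 → write 0
  0×3 = 0 → write 0
  1×3 = 3 → write 1 carry 1
  0×3+1 = 1 → write 1
  1×3 = 3 → write 1 carry 1
  1×3+1 = 4 → write 0 carry 2
  0×3+2 = 2 → write 0 carry 1
  0×3+1 = 1 → write 1
  0×3 = 0 → write 0
  1×3 = 3 → write 1 carry 1
  1×3+1 = 4 → write 0 carry 2
  0×3+2 = 2 → write 0 carry 1
  0×3+1 = 1 → write 1
  0×3 = 0 → write 0
  1×3 = 3 → write 1 carry 1
  1×3+1 = 4 → write 0 carry 2
  0×3+2 = 2 → write 0 carry 1
  0×3+1 = 1 → write 1
  0×3 = 0 → write 0
  0×3 = 0 → write 0
  0×3 = 0 → write 0
  1×3 = 3 → write 1 carry 1
  1×3+1 = 4 → write 0 carry 2
  remaining carry: 10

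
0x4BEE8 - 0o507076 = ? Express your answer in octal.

0o430252

0x4BEE8 = 0o1137350 in octal.
Subtract column by column in base 8:
  0-6 → 2 (borrow)
  5-7-1 → 5 (borrow)
  3-0-1 → 2
  7-7 → 0
  3-0 → 3
  1-5 → 4 (borrow)
  1-0-1 → 0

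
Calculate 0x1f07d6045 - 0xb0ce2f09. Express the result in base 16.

0x13faf313c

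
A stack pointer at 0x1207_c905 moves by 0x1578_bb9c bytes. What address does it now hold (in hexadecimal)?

0x278084a1

Add column by column in base 16, right to left:
  5+c = 1 carry 1
  0+9+1 = a
  9+b = 4 carry 1
  c+b+1 = 8 carry 1
  7+8+1 = 0 carry 1
  0+7+1 = 8
  2+5 = 7
  1+1 = 2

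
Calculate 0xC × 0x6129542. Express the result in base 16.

0x48DEFF18

Multiply each base-16 digit by 12, carrying:
  2×12 = 24 → write 8 carry 1
  4×12+1 = 49 → write 1 carry 3
  5×12+3 = 63 → write F carry 3
  9×12+3 = 111 → write F carry 6
  2×12+6 = 30 → write E carry 1
  1×12+1 = 13 → write D
  6×12 = 72 → write 8 carry 4
  remaining carry: 4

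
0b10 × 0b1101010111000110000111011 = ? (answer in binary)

0b11010101110001100001110110

Multiply each base-2 digit by 2, carrying:
  1×2 = 2 → write 0 carry 1
  1×2+1 = 3 → write 1 carry 1
  0×2+1 = 1 → write 1
  1×2 = 2 → write 0 carry 1
  1×2+1 = 3 → write 1 carry 1
  1×2+1 = 3 → write 1 carry 1
  0×2+1 = 1 → write 1
  0×2 = 0 → write 0
  0×2 = 0 → write 0
  0×2 = 0 → write 0
  1×2 = 2 → write 0 carry 1
  1×2+1 = 3 → write 1 carry 1
  0×2+1 = 1 → write 1
  0×2 = 0 → write 0
  0×2 = 0 → write 0
  1×2 = 2 → write 0 carry 1
  1×2+1 = 3 → write 1 carry 1
  1×2+1 = 3 → write 1 carry 1
  0×2+1 = 1 → write 1
  1×2 = 2 → write 0 carry 1
  0×2+1 = 1 → write 1
  1×2 = 2 → write 0 carry 1
  0×2+1 = 1 → write 1
  1×2 = 2 → write 0 carry 1
  1×2+1 = 3 → write 1 carry 1
  remaining carry: 1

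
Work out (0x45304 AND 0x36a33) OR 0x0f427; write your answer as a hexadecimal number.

0xf627

0x45304 AND 0x36a33 = 0x04200.
Then OR with 0x0f427.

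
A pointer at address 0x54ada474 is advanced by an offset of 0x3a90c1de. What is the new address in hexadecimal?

0x8f3e6652

Add column by column in base 16, right to left:
  4+e = 2 carry 1
  7+d+1 = 5 carry 1
  4+1+1 = 6
  a+c = 6 carry 1
  d+0+1 = e
  a+9 = 3 carry 1
  4+a+1 = f
  5+3 = 8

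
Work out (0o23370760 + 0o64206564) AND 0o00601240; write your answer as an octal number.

0o401040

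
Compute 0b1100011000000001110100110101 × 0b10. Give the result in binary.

0b11000110000000011101001101010

Multiply each base-2 digit by 2, carrying:
  1×2 = 2 → write 0 carry 1
  0×2+1 = 1 → write 1
  1×2 = 2 → write 0 carry 1
  0×2+1 = 1 → write 1
  1×2 = 2 → write 0 carry 1
  1×2+1 = 3 → write 1 carry 1
  0×2+1 = 1 → write 1
  0×2 = 0 → write 0
  1×2 = 2 → write 0 carry 1
  0×2+1 = 1 → write 1
  1×2 = 2 → write 0 carry 1
  1×2+1 = 3 → write 1 carry 1
  1×2+1 = 3 → write 1 carry 1
  0×2+1 = 1 → write 1
  0×2 = 0 → write 0
  0×2 = 0 → write 0
  0×2 = 0 → write 0
  0×2 = 0 → write 0
  0×2 = 0 → write 0
  0×2 = 0 → write 0
  0×2 = 0 → write 0
  1×2 = 2 → write 0 carry 1
  1×2+1 = 3 → write 1 carry 1
  0×2+1 = 1 → write 1
  0×2 = 0 → write 0
  0×2 = 0 → write 0
  1×2 = 2 → write 0 carry 1
  1×2+1 = 3 → write 1 carry 1
  remaining carry: 1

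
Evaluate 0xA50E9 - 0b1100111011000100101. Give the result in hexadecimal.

0x3DAC4

0b1100111011000100101 = 0x67625 in hexadecimal.
Subtract column by column in base 16:
  9-5 → 4
  E-2 → C
  0-6 → A (borrow)
  5-7-1 → D (borrow)
  A-6-1 → 3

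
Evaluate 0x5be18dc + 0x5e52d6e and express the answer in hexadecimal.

0xba3464a

Add column by column in base 16, right to left:
  c+e = a carry 1
  d+6+1 = 4 carry 1
  8+d+1 = 6 carry 1
  1+2+1 = 4
  e+5 = 3 carry 1
  b+e+1 = a carry 1
  5+5+1 = b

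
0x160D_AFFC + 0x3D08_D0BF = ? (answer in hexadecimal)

0x531680BB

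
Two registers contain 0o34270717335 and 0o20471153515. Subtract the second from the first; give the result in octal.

Subtract column by column in base 8:
  5-5 → 0
  3-1 → 2
  3-5 → 6 (borrow)
  7-3-1 → 3
  1-5 → 4 (borrow)
  7-1-1 → 5
  0-1 → 7 (borrow)
  7-7-1 → 7 (borrow)
  2-4-1 → 5 (borrow)
  4-0-1 → 3
  3-2 → 1

0o13577543620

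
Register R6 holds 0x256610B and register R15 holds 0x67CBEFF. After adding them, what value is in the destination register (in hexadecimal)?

0x8D3200A

Add column by column in base 16, right to left:
  B+F = A carry 1
  0+F+1 = 0 carry 1
  1+E+1 = 0 carry 1
  6+B+1 = 2 carry 1
  6+C+1 = 3 carry 1
  5+7+1 = D
  2+6 = 8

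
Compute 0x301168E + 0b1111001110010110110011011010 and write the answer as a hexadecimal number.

0b1111001110010110110011011010 = 0xF396CDA in hexadecimal.
Add column by column in base 16, right to left:
  E+A = 8 carry 1
  8+D+1 = 6 carry 1
  6+C+1 = 3 carry 1
  1+6+1 = 8
  1+9 = A
  0+3 = 3
  3+F = 2 carry 1
  final carry 1

0x123A8368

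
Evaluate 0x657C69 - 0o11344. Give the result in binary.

0x657C69 = 0b11001010111110001101001 in binary.
0o11344 = 0b1001011100100 in binary.
Subtract column by column in base 2:
  1-0 → 1
  0-0 → 0
  0-1 → 1 (borrow)
  1-0-1 → 0
  0-0 → 0
  1-1 → 0
  1-1 → 0
  0-1 → 1 (borrow)
  0-0-1 → 1 (borrow)
  0-1-1 → 0 (borrow)
  1-0-1 → 0
  1-0 → 1
  1-1 → 0
  1-0 → 1
  1-0 → 1
  0-0 → 0
  1-0 → 1
  0-0 → 0
  1-0 → 1
  0-0 → 0
  0-0 → 0
  1-0 → 1
  1-0 → 1

0b11001010110100110000101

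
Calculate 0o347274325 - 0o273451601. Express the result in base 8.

Subtract column by column in base 8:
  5-1 → 4
  2-0 → 2
  3-6 → 5 (borrow)
  4-1-1 → 2
  7-5 → 2
  2-4 → 6 (borrow)
  7-3-1 → 3
  4-7 → 5 (borrow)
  3-2-1 → 0

0o53622524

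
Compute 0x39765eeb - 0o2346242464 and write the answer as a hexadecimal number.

0x25dd19b7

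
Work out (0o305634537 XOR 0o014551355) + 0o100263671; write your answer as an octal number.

First 0o305634537 XOR 0o014551355 = 0o311365662.
Add column by column in base 8, right to left:
  2+1 = 3
  6+7 = 5 carry 1
  6+6+1 = 5 carry 1
  5+3+1 = 1 carry 1
  6+6+1 = 5 carry 1
  3+2+1 = 6
  1+0 = 1
  1+0 = 1
  3+1 = 4

0o411651553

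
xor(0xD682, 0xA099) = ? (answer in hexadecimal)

XOR each hex digit independently (no carries):
  D^A=7, 6^0=6, 8^9=1, 2^9=B

0x761B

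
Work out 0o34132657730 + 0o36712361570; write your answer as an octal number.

0o73045241520

Add column by column in base 8, right to left:
  0+0 = 0
  3+7 = 2 carry 1
  7+5+1 = 5 carry 1
  7+1+1 = 1 carry 1
  5+6+1 = 4 carry 1
  6+3+1 = 2 carry 1
  2+2+1 = 5
  3+1 = 4
  1+7 = 0 carry 1
  4+6+1 = 3 carry 1
  3+3+1 = 7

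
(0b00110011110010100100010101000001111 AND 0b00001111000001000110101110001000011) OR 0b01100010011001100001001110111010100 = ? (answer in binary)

0b00110011110010100100010101000001111 AND 0b00001111000001000110101110001000011 = 0b00000011000000000100000100000000011.
Then OR with 0b01100010011001100001001110111010100.

0b1100011011001100101001110111010111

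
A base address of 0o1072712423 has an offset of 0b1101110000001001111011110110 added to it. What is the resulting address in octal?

0o2653032011

0b1101110000001001111011110110 = 0o1560117366 in octal.
Add column by column in base 8, right to left:
  3+6 = 1 carry 1
  2+6+1 = 1 carry 1
  4+3+1 = 0 carry 1
  2+7+1 = 2 carry 1
  1+1+1 = 3
  7+1 = 0 carry 1
  2+0+1 = 3
  7+6 = 5 carry 1
  0+5+1 = 6
  1+1 = 2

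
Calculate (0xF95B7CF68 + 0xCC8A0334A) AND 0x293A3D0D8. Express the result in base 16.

0x12000090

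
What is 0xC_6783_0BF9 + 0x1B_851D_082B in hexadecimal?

0x27ECA01424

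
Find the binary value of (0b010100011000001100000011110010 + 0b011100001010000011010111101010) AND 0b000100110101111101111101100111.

0b100000001101011001000100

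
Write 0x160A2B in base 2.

0b101100000101000101011

Expand each hex digit to 4 bits: 1=0001 6=0110 0=0000 A=1010 2=0010 B=1011.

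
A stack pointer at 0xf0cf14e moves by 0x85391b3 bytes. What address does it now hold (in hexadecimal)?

Add column by column in base 16, right to left:
  e+3 = 1 carry 1
  4+b+1 = 0 carry 1
  1+1+1 = 3
  f+9 = 8 carry 1
  c+3+1 = 0 carry 1
  0+5+1 = 6
  f+8 = 7 carry 1
  final carry 1

0x17608301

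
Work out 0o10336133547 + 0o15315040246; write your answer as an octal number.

0o25653174015

Add column by column in base 8, right to left:
  7+6 = 5 carry 1
  4+4+1 = 1 carry 1
  5+2+1 = 0 carry 1
  3+0+1 = 4
  3+4 = 7
  1+0 = 1
  6+5 = 3 carry 1
  3+1+1 = 5
  3+3 = 6
  0+5 = 5
  1+1 = 2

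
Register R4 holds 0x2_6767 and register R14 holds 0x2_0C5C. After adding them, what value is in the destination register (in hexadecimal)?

0x473C3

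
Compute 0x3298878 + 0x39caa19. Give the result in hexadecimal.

Add column by column in base 16, right to left:
  8+9 = 1 carry 1
  7+1+1 = 9
  8+a = 2 carry 1
  8+a+1 = 3 carry 1
  9+c+1 = 6 carry 1
  2+9+1 = c
  3+3 = 6

0x6c63291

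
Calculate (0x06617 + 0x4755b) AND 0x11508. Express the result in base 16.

0x1100

Add column by column in base 16, right to left:
  7+b = 2 carry 1
  1+5+1 = 7
  6+5 = b
  6+7 = d
  0+4 = 4
Sum = 0x4db72; now AND with 0x11508:
  4&1=0, d&1=1, b&5=1, 7&0=0, 2&8=0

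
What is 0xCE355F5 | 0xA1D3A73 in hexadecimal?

OR each hex digit independently (no carries):
  C|A=E, E|1=F, 3|D=F, 5|3=7, 5|A=F, F|7=F, 5|3=7

0xEFF7FF7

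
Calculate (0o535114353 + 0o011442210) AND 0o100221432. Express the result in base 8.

0o100000422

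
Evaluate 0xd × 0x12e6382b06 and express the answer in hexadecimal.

Multiply each base-16 digit by 13, carrying:
  6×13 = 78 → write e carry 4
  0×13+4 = 4 → write 4
  b×13 = 143 → write f carry 8
  2×13+8 = 34 → write 2 carry 2
  8×13+2 = 106 → write a carry 6
  3×13+6 = 45 → write d carry 2
  6×13+2 = 80 → write 0 carry 5
  e×13+5 = 187 → write b carry 11
  2×13+11 = 37 → write 5 carry 2
  1×13+2 = 15 → write f

0xf5b0da2f4e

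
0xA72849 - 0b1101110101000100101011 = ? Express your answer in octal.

0o33753436

0xA72849 = 0o51624111 in octal.
0b1101110101000100101011 = 0o15650453 in octal.
Subtract column by column in base 8:
  1-3 → 6 (borrow)
  1-5-1 → 3 (borrow)
  1-4-1 → 4 (borrow)
  4-0-1 → 3
  2-5 → 5 (borrow)
  6-6-1 → 7 (borrow)
  1-5-1 → 3 (borrow)
  5-1-1 → 3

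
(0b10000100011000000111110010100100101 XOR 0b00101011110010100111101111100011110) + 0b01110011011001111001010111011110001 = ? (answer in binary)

First 0b10000100011000000111110010100100101 XOR 0b00101011110010100111101111100011110 = 0b10101111101010100000011101000111011.
Add column by column in base 2, right to left:
  1+1 = 0 carry 1
  1+0+1 = 0 carry 1
  0+0+1 = 1
  1+0 = 1
  1+1 = 0 carry 1
  1+1+1 = 1 carry 1
  0+1+1 = 0 carry 1
  0+1+1 = 0 carry 1
  0+0+1 = 1
  1+1 = 0 carry 1
  0+1+1 = 0 carry 1
  1+1+1 = 1 carry 1
  1+0+1 = 0 carry 1
  1+1+1 = 1 carry 1
  0+0+1 = 1
  0+1 = 1
  0+0 = 0
  0+0 = 0
  0+1 = 1
  0+1 = 1
  1+1 = 0 carry 1
  0+1+1 = 0 carry 1
  1+0+1 = 0 carry 1
  0+0+1 = 1
  1+1 = 0 carry 1
  0+1+1 = 0 carry 1
  1+0+1 = 0 carry 1
  1+1+1 = 1 carry 1
  1+1+1 = 1 carry 1
  1+0+1 = 0 carry 1
  1+0+1 = 0 carry 1
  0+1+1 = 0 carry 1
  1+1+1 = 1 carry 1
  0+1+1 = 0 carry 1
  1+0+1 = 0 carry 1
  final carry 1

0b100100011000100011001110100100101100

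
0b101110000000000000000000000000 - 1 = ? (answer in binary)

0b101101111111111111111111111111

The trailing 25 digits are 0, so subtracting 1 borrows through: they become 1 and the next digit up decrements.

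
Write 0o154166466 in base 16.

0x1b0ed36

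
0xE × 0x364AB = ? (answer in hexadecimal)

Multiply each base-16 digit by 14, carrying:
  B×14 = 154 → write A carry 9
  A×14+9 = 149 → write 5 carry 9
  4×14+9 = 65 → write 1 carry 4
  6×14+4 = 88 → write 8 carry 5
  3×14+5 = 47 → write F carry 2
  remaining carry: 2

0x2F815A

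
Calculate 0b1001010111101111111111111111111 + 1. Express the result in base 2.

0b1001010111110000000000000000000

The trailing 19 digits are 1 (max in base 2), so adding 1 cascades: they roll to 0 and the next digit up increments.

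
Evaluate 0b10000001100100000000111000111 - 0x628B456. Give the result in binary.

0b1010000010010100110101110001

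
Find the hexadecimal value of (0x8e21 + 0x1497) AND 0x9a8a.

Add column by column in base 16, right to left:
  1+7 = 8
  2+9 = b
  e+4 = 2 carry 1
  8+1+1 = a
Sum = 0xa2b8; now AND with 0x9a8a:
  a&9=8, 2&a=2, b&8=8, 8&a=8

0x8288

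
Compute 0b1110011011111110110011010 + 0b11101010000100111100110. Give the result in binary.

Add column by column in base 2, right to left:
  0+0 = 0
  1+1 = 0 carry 1
  0+1+1 = 0 carry 1
  1+0+1 = 0 carry 1
  1+0+1 = 0 carry 1
  0+1+1 = 0 carry 1
  0+1+1 = 0 carry 1
  1+1+1 = 1 carry 1
  1+1+1 = 1 carry 1
  0+0+1 = 1
  1+0 = 1
  1+1 = 0 carry 1
  1+0+1 = 0 carry 1
  1+0+1 = 0 carry 1
  1+0+1 = 0 carry 1
  1+0+1 = 0 carry 1
  1+1+1 = 1 carry 1
  0+0+1 = 1
  1+1 = 0 carry 1
  1+0+1 = 0 carry 1
  0+1+1 = 0 carry 1
  0+1+1 = 0 carry 1
  1+1+1 = 1 carry 1
  1+0+1 = 0 carry 1
  1+0+1 = 0 carry 1
  final carry 1

0b10010000110000011110000000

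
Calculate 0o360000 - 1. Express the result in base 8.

0o357777

The trailing 4 digits are 0, so subtracting 1 borrows through: they become 7 and the next digit up decrements.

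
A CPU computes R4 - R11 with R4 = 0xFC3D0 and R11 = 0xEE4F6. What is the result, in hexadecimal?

Subtract column by column in base 16:
  0-6 → A (borrow)
  D-F-1 → D (borrow)
  3-4-1 → E (borrow)
  C-E-1 → D (borrow)
  F-E-1 → 0

0xDEDA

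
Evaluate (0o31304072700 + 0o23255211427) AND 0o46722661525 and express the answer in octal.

0o44520200125

Add column by column in base 8, right to left:
  0+7 = 7
  0+2 = 2
  7+4 = 3 carry 1
  2+1+1 = 4
  7+1 = 0 carry 1
  0+2+1 = 3
  4+5 = 1 carry 1
  0+5+1 = 6
  3+2 = 5
  1+3 = 4
  3+2 = 5
Sum = 0o54561304327; now AND with 0o46722661525:
  5&4=4, 4&6=4, 5&7=5, 6&2=2, 1&2=0, 3&6=2, 0&6=0, 4&1=0, 3&5=1, 2&2=2, 7&5=5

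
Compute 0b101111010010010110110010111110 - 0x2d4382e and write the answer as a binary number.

0b101100011101010011010010010000

0x2d4382e = 0b10110101000011100000101110 in binary.
Subtract column by column in base 2:
  0-0 → 0
  1-1 → 0
  1-1 → 0
  1-1 → 0
  1-0 → 1
  1-1 → 0
  0-0 → 0
  1-0 → 1
  0-0 → 0
  0-0 → 0
  1-0 → 1
  1-1 → 0
  0-1 → 1 (borrow)
  1-1-1 → 1 (borrow)
  1-0-1 → 0
  0-0 → 0
  1-0 → 1
  0-0 → 0
  0-1 → 1 (borrow)
  1-0-1 → 0
  0-1 → 1 (borrow)
  0-0-1 → 1 (borrow)
  1-1-1 → 1 (borrow)
  0-1-1 → 0 (borrow)
  1-0-1 → 0
  1-1 → 0
  1-0 → 1
  1-0 → 1
  0-0 → 0
  1-0 → 1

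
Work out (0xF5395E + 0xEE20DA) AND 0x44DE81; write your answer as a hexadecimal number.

0x405A00

Add column by column in base 16, right to left:
  E+A = 8 carry 1
  5+D+1 = 3 carry 1
  9+0+1 = A
  3+2 = 5
  5+E = 3 carry 1
  F+E+1 = E carry 1
  final carry 1
Sum = 0x1E35A38; now AND with 0x44DE81:
  1&0=0, E&4=4, 3&4=0, 5&D=5, A&E=A, 3&8=0, 8&1=0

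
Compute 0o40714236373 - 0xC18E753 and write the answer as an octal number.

0xC18E753 = 0o1406163523 in octal.
Subtract column by column in base 8:
  3-3 → 0
  7-2 → 5
  3-5 → 6 (borrow)
  6-3-1 → 2
  3-6 → 5 (borrow)
  2-1-1 → 0
  4-6 → 6 (borrow)
  1-0-1 → 0
  7-4 → 3
  0-1 → 7 (borrow)
  4-0-1 → 3

0o37306052650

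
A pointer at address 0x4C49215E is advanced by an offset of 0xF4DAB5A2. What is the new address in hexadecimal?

0x14123D700

Add column by column in base 16, right to left:
  E+2 = 0 carry 1
  5+A+1 = 0 carry 1
  1+5+1 = 7
  2+B = D
  9+A = 3 carry 1
  4+D+1 = 2 carry 1
  C+4+1 = 1 carry 1
  4+F+1 = 4 carry 1
  final carry 1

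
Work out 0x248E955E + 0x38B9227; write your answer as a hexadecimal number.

0x281A2785

Add column by column in base 16, right to left:
  E+7 = 5 carry 1
  5+2+1 = 8
  5+2 = 7
  9+9 = 2 carry 1
  E+B+1 = A carry 1
  8+8+1 = 1 carry 1
  4+3+1 = 8
  2+0 = 2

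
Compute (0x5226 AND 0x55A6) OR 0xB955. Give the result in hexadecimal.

0xF977

0x5226 AND 0x55A6 = 0x5026.
Then OR with 0xB955.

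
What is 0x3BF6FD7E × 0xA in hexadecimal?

0x257A5E6EC

Multiply each base-16 digit by 10, carrying:
  E×10 = 140 → write C carry 8
  7×10+8 = 78 → write E carry 4
  D×10+4 = 134 → write 6 carry 8
  F×10+8 = 158 → write E carry 9
  6×10+9 = 69 → write 5 carry 4
  F×10+4 = 154 → write A carry 9
  B×10+9 = 119 → write 7 carry 7
  3×10+7 = 37 → write 5 carry 2
  remaining carry: 2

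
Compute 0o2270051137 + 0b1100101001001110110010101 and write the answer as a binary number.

0o2270051137 = 0b10010111000000101001001011111 in binary.
Add column by column in base 2, right to left:
  1+1 = 0 carry 1
  1+0+1 = 0 carry 1
  1+1+1 = 1 carry 1
  1+0+1 = 0 carry 1
  1+1+1 = 1 carry 1
  0+0+1 = 1
  1+0 = 1
  0+1 = 1
  0+1 = 1
  1+0 = 1
  0+1 = 1
  0+1 = 1
  1+1 = 0 carry 1
  0+0+1 = 1
  1+0 = 1
  0+1 = 1
  0+0 = 0
  0+0 = 0
  0+1 = 1
  0+0 = 0
  0+1 = 1
  1+0 = 1
  1+0 = 1
  1+1 = 0 carry 1
  0+1+1 = 0 carry 1
  1+0+1 = 0 carry 1
  0+0+1 = 1
  0+0 = 0
  1+0 = 1

0b10100011101001110111111110100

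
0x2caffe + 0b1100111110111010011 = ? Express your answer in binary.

0b1100110010110111010001

0x2caffe = 0b1011001010111111111110 in binary.
Add column by column in base 2, right to left:
  0+1 = 1
  1+1 = 0 carry 1
  1+0+1 = 0 carry 1
  1+0+1 = 0 carry 1
  1+1+1 = 1 carry 1
  1+0+1 = 0 carry 1
  1+1+1 = 1 carry 1
  1+1+1 = 1 carry 1
  1+1+1 = 1 carry 1
  1+0+1 = 0 carry 1
  1+1+1 = 1 carry 1
  1+1+1 = 1 carry 1
  0+1+1 = 0 carry 1
  1+1+1 = 1 carry 1
  0+1+1 = 0 carry 1
  1+0+1 = 0 carry 1
  0+0+1 = 1
  0+1 = 1
  1+1 = 0 carry 1
  1+0+1 = 0 carry 1
  0+0+1 = 1
  1+0 = 1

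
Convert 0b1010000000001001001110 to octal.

Group the bits in threes: 001 010 000 000 001 001 001 110 → 12001116.

0o12001116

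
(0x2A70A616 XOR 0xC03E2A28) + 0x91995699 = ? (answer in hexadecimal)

0x17BE7E2D7

First 0x2A70A616 XOR 0xC03E2A28 = 0xEA4E8C3E.
Add column by column in base 16, right to left:
  E+9 = 7 carry 1
  3+9+1 = D
  C+6 = 2 carry 1
  8+5+1 = E
  E+9 = 7 carry 1
  4+9+1 = E
  A+1 = B
  E+9 = 7 carry 1
  final carry 1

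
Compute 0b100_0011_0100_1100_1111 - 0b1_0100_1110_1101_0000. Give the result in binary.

0b101110010111111111

Subtract column by column in base 2:
  1-0 → 1
  1-0 → 1
  1-0 → 1
  1-0 → 1
  0-1 → 1 (borrow)
  0-0-1 → 1 (borrow)
  1-1-1 → 1 (borrow)
  1-1-1 → 1 (borrow)
  0-0-1 → 1 (borrow)
  0-1-1 → 0 (borrow)
  1-1-1 → 1 (borrow)
  0-1-1 → 0 (borrow)
  1-0-1 → 0
  1-0 → 1
  0-1 → 1 (borrow)
  0-0-1 → 1 (borrow)
  0-1-1 → 0 (borrow)
  0-0-1 → 1 (borrow)
  1-0-1 → 0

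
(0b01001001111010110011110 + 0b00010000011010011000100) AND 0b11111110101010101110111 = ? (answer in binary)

0b1011010000000001100010

Add column by column in base 2, right to left:
  0+0 = 0
  1+0 = 1
  1+1 = 0 carry 1
  1+0+1 = 0 carry 1
  1+0+1 = 0 carry 1
  0+0+1 = 1
  0+1 = 1
  1+1 = 0 carry 1
  1+0+1 = 0 carry 1
  0+0+1 = 1
  1+1 = 0 carry 1
  0+0+1 = 1
  1+1 = 0 carry 1
  1+1+1 = 1 carry 1
  1+0+1 = 0 carry 1
  1+0+1 = 0 carry 1
  0+0+1 = 1
  0+0 = 0
  1+0 = 1
  0+1 = 1
  0+0 = 0
  1+0 = 1
Sum = 0b1011010010101001100010; now AND with 0b11111110101010101110111:
  01011010010101001100010
& 11111110101010101110111
= 01011010000000001100010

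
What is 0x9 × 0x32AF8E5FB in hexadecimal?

0x1C82C015D3

Multiply each base-16 digit by 9, carrying:
  B×9 = 99 → write 3 carry 6
  F×9+6 = 141 → write D carry 8
  5×9+8 = 53 → write 5 carry 3
  E×9+3 = 129 → write 1 carry 8
  8×9+8 = 80 → write 0 carry 5
  F×9+5 = 140 → write C carry 8
  A×9+8 = 98 → write 2 carry 6
  2×9+6 = 24 → write 8 carry 1
  3×9+1 = 28 → write C carry 1
  remaining carry: 1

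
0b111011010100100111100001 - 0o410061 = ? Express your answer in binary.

0b111010110011100110110000

0o410061 = 0b100001000000110001 in binary.
Subtract column by column in base 2:
  1-1 → 0
  0-0 → 0
  0-0 → 0
  0-0 → 0
  0-1 → 1 (borrow)
  1-1-1 → 1 (borrow)
  1-0-1 → 0
  1-0 → 1
  1-0 → 1
  0-0 → 0
  0-0 → 0
  1-0 → 1
  0-1 → 1 (borrow)
  0-0-1 → 1 (borrow)
  1-0-1 → 0
  0-0 → 0
  1-0 → 1
  0-1 → 1 (borrow)
  1-0-1 → 0
  1-0 → 1
  0-0 → 0
  1-0 → 1
  1-0 → 1
  1-0 → 1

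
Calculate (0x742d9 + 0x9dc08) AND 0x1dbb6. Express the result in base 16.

0x11aa0

Add column by column in base 16, right to left:
  9+8 = 1 carry 1
  d+0+1 = e
  2+c = e
  4+d = 1 carry 1
  7+9+1 = 1 carry 1
  final carry 1
Sum = 0x111ee1; now AND with 0x1dbb6:
  1&0=0, 1&1=1, 1&d=1, e&b=a, e&b=a, 1&6=0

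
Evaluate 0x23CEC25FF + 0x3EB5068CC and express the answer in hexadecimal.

0x6283C8ECB

Add column by column in base 16, right to left:
  F+C = B carry 1
  F+C+1 = C carry 1
  5+8+1 = E
  2+6 = 8
  C+0 = C
  E+5 = 3 carry 1
  C+B+1 = 8 carry 1
  3+E+1 = 2 carry 1
  2+3+1 = 6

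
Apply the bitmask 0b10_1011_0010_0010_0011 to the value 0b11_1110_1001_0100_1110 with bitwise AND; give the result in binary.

0b101010000000000010

AND bit by bit (1 only where both bits are 1):
  111110100101001110
& 101011001000100011
= 101010000000000010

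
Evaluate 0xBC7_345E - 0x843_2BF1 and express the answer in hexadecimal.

0x384086D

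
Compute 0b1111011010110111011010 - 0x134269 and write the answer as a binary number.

0b1010100110101101110001

0x134269 = 0b100110100001001101001 in binary.
Subtract column by column in base 2:
  0-1 → 1 (borrow)
  1-0-1 → 0
  0-0 → 0
  1-1 → 0
  1-0 → 1
  0-1 → 1 (borrow)
  1-1-1 → 1 (borrow)
  1-0-1 → 0
  1-0 → 1
  0-1 → 1 (borrow)
  1-0-1 → 0
  1-0 → 1
  0-0 → 0
  1-0 → 1
  0-1 → 1 (borrow)
  1-0-1 → 0
  1-1 → 0
  0-1 → 1 (borrow)
  1-0-1 → 0
  1-0 → 1
  1-1 → 0
  1-0 → 1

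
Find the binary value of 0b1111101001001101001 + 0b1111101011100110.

Add column by column in base 2, right to left:
  1+0 = 1
  0+1 = 1
  0+1 = 1
  1+0 = 1
  0+0 = 0
  1+1 = 0 carry 1
  1+1+1 = 1 carry 1
  0+1+1 = 0 carry 1
  0+0+1 = 1
  1+1 = 0 carry 1
  0+0+1 = 1
  0+1 = 1
  1+1 = 0 carry 1
  0+1+1 = 0 carry 1
  1+1+1 = 1 carry 1
  1+1+1 = 1 carry 1
  1+0+1 = 0 carry 1
  1+0+1 = 0 carry 1
  1+0+1 = 0 carry 1
  final carry 1

0b10001100110101001111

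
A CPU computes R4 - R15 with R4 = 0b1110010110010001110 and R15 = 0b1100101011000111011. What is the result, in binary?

0b1101011001010011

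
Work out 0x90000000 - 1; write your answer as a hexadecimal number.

0x8FFFFFFF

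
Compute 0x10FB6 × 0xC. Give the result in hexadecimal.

Multiply each base-16 digit by 12, carrying:
  6×12 = 72 → write 8 carry 4
  B×12+4 = 136 → write 8 carry 8
  F×12+8 = 188 → write C carry 11
  0×12+11 = 11 → write B
  1×12 = 12 → write C

0xCBC88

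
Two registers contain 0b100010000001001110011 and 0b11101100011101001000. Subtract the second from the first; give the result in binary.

Subtract column by column in base 2:
  1-0 → 1
  1-0 → 1
  0-0 → 0
  0-1 → 1 (borrow)
  1-0-1 → 0
  1-0 → 1
  1-1 → 0
  0-0 → 0
  0-1 → 1 (borrow)
  1-1-1 → 1 (borrow)
  0-1-1 → 0 (borrow)
  0-0-1 → 1 (borrow)
  0-0-1 → 1 (borrow)
  0-0-1 → 1 (borrow)
  0-1-1 → 0 (borrow)
  0-1-1 → 0 (borrow)
  1-0-1 → 0
  0-1 → 1 (borrow)
  0-1-1 → 0 (borrow)
  0-1-1 → 0 (borrow)
  1-0-1 → 0

0b100011101100101011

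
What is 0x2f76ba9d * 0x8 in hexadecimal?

0x17bb5d4e8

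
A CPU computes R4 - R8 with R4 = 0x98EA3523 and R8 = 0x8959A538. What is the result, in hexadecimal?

0xF908FEB

Subtract column by column in base 16:
  3-8 → B (borrow)
  2-3-1 → E (borrow)
  5-5-1 → F (borrow)
  3-A-1 → 8 (borrow)
  A-9-1 → 0
  E-5 → 9
  8-9 → F (borrow)
  9-8-1 → 0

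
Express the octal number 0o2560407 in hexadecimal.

0xae107

Each octal digit is 3 bits: 2=010 5=101 6=110 0=000 4=100 0=000 7=111.
Group the bits into nibbles: 1010 1110 0001 0000 0111 → ae107.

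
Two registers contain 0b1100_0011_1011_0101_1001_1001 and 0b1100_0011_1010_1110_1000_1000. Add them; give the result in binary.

Add column by column in base 2, right to left:
  1+0 = 1
  0+0 = 0
  0+0 = 0
  1+1 = 0 carry 1
  1+0+1 = 0 carry 1
  0+0+1 = 1
  0+0 = 0
  1+1 = 0 carry 1
  1+0+1 = 0 carry 1
  0+1+1 = 0 carry 1
  1+1+1 = 1 carry 1
  0+1+1 = 0 carry 1
  1+0+1 = 0 carry 1
  1+1+1 = 1 carry 1
  0+0+1 = 1
  1+1 = 0 carry 1
  1+1+1 = 1 carry 1
  1+1+1 = 1 carry 1
  0+0+1 = 1
  0+0 = 0
  0+0 = 0
  0+0 = 0
  1+1 = 0 carry 1
  1+1+1 = 1 carry 1
  final carry 1

0b1100001110110010000100001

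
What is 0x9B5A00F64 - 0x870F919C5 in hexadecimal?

Subtract column by column in base 16:
  4-5 → F (borrow)
  6-C-1 → 9 (borrow)
  F-9-1 → 5
  0-1 → F (borrow)
  0-9-1 → 6 (borrow)
  A-F-1 → A (borrow)
  5-0-1 → 4
  B-7 → 4
  9-8 → 1

0x144A6F59F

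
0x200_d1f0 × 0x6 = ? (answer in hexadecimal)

0xc04eba0

Multiply each base-16 digit by 6, carrying:
  0×6 = 0 → write 0
  f×6 = 90 → write a carry 5
  1×6+5 = 11 → write b
  d×6 = 78 → write e carry 4
  0×6+4 = 4 → write 4
  0×6 = 0 → write 0
  2×6 = 12 → write c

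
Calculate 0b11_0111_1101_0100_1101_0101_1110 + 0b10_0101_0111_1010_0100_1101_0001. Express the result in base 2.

0b101110101001111001000101111

Add column by column in base 2, right to left:
  0+1 = 1
  1+0 = 1
  1+0 = 1
  1+0 = 1
  1+1 = 0 carry 1
  0+0+1 = 1
  1+1 = 0 carry 1
  0+1+1 = 0 carry 1
  1+0+1 = 0 carry 1
  0+0+1 = 1
  1+1 = 0 carry 1
  1+0+1 = 0 carry 1
  0+0+1 = 1
  0+1 = 1
  1+0 = 1
  0+1 = 1
  1+1 = 0 carry 1
  0+1+1 = 0 carry 1
  1+1+1 = 1 carry 1
  1+0+1 = 0 carry 1
  1+1+1 = 1 carry 1
  1+0+1 = 0 carry 1
  1+1+1 = 1 carry 1
  0+0+1 = 1
  1+0 = 1
  1+1 = 0 carry 1
  final carry 1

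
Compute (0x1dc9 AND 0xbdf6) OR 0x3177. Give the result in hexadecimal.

0x3df7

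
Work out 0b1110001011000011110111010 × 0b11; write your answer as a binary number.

0b101010100001001011100101110

Multiply each base-2 digit by 3, carrying:
  0×3 = 0 → write 0
  1×3 = 3 → write 1 carry 1
  0×3+1 = 1 → write 1
  1×3 = 3 → write 1 carry 1
  1×3+1 = 4 → write 0 carry 2
  1×3+2 = 5 → write 1 carry 2
  0×3+2 = 2 → write 0 carry 1
  1×3+1 = 4 → write 0 carry 2
  1×3+2 = 5 → write 1 carry 2
  1×3+2 = 5 → write 1 carry 2
  1×3+2 = 5 → write 1 carry 2
  0×3+2 = 2 → write 0 carry 1
  0×3+1 = 1 → write 1
  0×3 = 0 → write 0
  0×3 = 0 → write 0
  1×3 = 3 → write 1 carry 1
  1×3+1 = 4 → write 0 carry 2
  0×3+2 = 2 → write 0 carry 1
  1×3+1 = 4 → write 0 carry 2
  0×3+2 = 2 → write 0 carry 1
  0×3+1 = 1 → write 1
  0×3 = 0 → write 0
  1×3 = 3 → write 1 carry 1
  1×3+1 = 4 → write 0 carry 2
  1×3+2 = 5 → write 1 carry 2
  remaining carry: 10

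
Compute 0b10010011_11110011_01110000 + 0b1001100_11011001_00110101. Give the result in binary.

Add column by column in base 2, right to left:
  0+1 = 1
  0+0 = 0
  0+1 = 1
  0+0 = 0
  1+1 = 0 carry 1
  1+1+1 = 1 carry 1
  1+0+1 = 0 carry 1
  0+0+1 = 1
  1+1 = 0 carry 1
  1+0+1 = 0 carry 1
  0+0+1 = 1
  0+1 = 1
  1+1 = 0 carry 1
  1+0+1 = 0 carry 1
  1+1+1 = 1 carry 1
  1+1+1 = 1 carry 1
  1+0+1 = 0 carry 1
  1+0+1 = 0 carry 1
  0+1+1 = 0 carry 1
  0+1+1 = 0 carry 1
  1+0+1 = 0 carry 1
  0+0+1 = 1
  0+1 = 1
  1+0 = 1

0b111000001100110010100101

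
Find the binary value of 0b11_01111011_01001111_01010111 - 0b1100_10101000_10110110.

0b11011011101010011010100001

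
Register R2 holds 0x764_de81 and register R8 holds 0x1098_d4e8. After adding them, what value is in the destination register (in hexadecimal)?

0x17fdb369

Add column by column in base 16, right to left:
  1+8 = 9
  8+e = 6 carry 1
  e+4+1 = 3 carry 1
  d+d+1 = b carry 1
  4+8+1 = d
  6+9 = f
  7+0 = 7
  0+1 = 1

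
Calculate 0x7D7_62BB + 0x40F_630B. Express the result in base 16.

Add column by column in base 16, right to left:
  B+B = 6 carry 1
  B+0+1 = C
  2+3 = 5
  6+6 = C
  7+F = 6 carry 1
  D+0+1 = E
  7+4 = B

0xBE6C5C6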